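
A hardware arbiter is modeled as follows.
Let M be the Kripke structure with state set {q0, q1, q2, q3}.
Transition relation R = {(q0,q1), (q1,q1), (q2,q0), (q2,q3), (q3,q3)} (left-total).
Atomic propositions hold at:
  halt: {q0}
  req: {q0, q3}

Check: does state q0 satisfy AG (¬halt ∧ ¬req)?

No

Sat(¬halt) = {q1, q2, q3}
Sat(¬req) = {q1, q2}
Sat(¬halt ∧ ¬req) = {q1, q2}
AG (¬halt ∧ ¬req): greatest fixpoint, start Z0 = {q1, q2}, keep only states in Sat with every successor in Z. Z1 = {q1}; fixed.
Sat(AG (¬halt ∧ ¬req)) = {q1}
q0 ∉ Sat(AG (¬halt ∧ ¬req)) = {q1}, so the formula does not hold at q0.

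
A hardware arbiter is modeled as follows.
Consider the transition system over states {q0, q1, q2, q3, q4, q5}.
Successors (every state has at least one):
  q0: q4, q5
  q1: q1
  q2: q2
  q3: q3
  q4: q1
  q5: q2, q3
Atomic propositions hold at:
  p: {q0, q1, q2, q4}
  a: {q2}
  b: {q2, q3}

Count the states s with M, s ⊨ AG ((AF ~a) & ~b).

2

Sat(~a) = {q0, q1, q3, q4, q5}
AF ~a: least fixpoint, start Z0 = {q0, q1, q3, q4, q5}, add states with every successor in Z. Already a fixed point.
Sat(AF ~a) = {q0, q1, q3, q4, q5}
Sat(~b) = {q0, q1, q4, q5}
Sat((AF ~a) & ~b) = {q0, q1, q4, q5}
AG ((AF ~a) & ~b): greatest fixpoint, start Z0 = {q0, q1, q4, q5}, keep only states in Sat with every successor in Z. Z1 = {q0, q1, q4}; Z2 = {q1, q4}; fixed.
Sat(AG ((AF ~a) & ~b)) = {q1, q4}
|Sat(AG ((AF ~a) & ~b))| = |{q1, q4}| = 2.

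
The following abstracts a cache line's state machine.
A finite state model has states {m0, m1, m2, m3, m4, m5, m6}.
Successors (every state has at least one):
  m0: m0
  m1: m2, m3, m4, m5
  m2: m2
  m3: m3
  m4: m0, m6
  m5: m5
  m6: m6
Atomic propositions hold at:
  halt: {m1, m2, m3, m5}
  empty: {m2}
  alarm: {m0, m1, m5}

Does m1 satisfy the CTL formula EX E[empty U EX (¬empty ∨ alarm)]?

Sat(¬empty) = {m0, m1, m3, m4, m5, m6}
Sat(¬empty ∨ alarm) = {m0, m1, m3, m4, m5, m6}
Sat(EX (¬empty ∨ alarm)) = {s : some successor in {m0, m1, m3, m4, m5, m6}} = {m0, m1, m3, m4, m5, m6}
E[empty U EX (¬empty ∨ alarm)]: least fixpoint, start Z0 = Sat(EX (¬empty ∨ alarm)) = {m0, m1, m3, m4, m5, m6}, add states in Sat(empty) with some successor in Z. Already a fixed point.
Sat(E[empty U EX (¬empty ∨ alarm)]) = {m0, m1, m3, m4, m5, m6}
Sat(EX E[empty U EX (¬empty ∨ alarm)]) = {s : some successor in {m0, m1, m3, m4, m5, m6}} = {m0, m1, m3, m4, m5, m6}
m1 ∈ Sat(EX E[empty U EX (¬empty ∨ alarm)]) = {m0, m1, m3, m4, m5, m6}, so the formula holds at m1.

Yes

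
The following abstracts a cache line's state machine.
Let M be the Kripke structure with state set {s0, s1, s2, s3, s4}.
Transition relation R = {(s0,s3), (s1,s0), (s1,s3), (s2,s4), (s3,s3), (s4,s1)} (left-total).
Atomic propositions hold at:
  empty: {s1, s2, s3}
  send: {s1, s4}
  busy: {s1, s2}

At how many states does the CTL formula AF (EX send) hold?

Sat(EX send) = {s : some successor in {s1, s4}} = {s2, s4}
AF (EX send): least fixpoint, start Z0 = {s2, s4}, add states with every successor in Z. Already a fixed point.
Sat(AF (EX send)) = {s2, s4}
|Sat(AF (EX send))| = |{s2, s4}| = 2.

2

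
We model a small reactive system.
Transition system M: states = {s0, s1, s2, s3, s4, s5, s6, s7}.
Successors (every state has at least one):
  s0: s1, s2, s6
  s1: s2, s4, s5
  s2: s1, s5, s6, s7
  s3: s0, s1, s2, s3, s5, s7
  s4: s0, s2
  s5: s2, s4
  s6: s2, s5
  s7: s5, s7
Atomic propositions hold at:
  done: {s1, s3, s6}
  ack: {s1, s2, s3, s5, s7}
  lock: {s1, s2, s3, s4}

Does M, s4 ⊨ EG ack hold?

No

EG ack: greatest fixpoint, start Z0 = {s1, s2, s3, s5, s7}, keep only states in Sat with some successor in Z. Already a fixed point.
Sat(EG ack) = {s1, s2, s3, s5, s7}
s4 ∉ Sat(EG ack) = {s1, s2, s3, s5, s7}, so the formula does not hold at s4.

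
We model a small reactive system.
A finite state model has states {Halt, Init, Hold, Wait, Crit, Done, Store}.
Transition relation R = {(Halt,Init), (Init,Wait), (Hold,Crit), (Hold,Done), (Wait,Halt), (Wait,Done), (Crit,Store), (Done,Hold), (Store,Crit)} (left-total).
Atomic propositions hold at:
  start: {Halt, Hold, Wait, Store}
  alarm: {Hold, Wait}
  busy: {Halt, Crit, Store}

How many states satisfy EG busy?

EG busy: greatest fixpoint, start Z0 = {Halt, Crit, Store}, keep only states in Sat with some successor in Z. Z1 = {Crit, Store}; fixed.
Sat(EG busy) = {Crit, Store}
|Sat(EG busy)| = |{Crit, Store}| = 2.

2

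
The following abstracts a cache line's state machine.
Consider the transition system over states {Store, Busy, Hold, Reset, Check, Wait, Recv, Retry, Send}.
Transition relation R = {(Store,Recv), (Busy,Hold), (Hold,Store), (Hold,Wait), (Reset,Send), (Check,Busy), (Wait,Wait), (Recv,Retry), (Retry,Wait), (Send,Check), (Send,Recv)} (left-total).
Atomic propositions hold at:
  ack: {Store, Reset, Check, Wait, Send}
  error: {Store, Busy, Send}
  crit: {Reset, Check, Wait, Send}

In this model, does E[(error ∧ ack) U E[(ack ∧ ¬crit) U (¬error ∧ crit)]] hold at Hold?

No

Sat(error ∧ ack) = {Store, Send}
Sat(¬crit) = {Store, Busy, Hold, Recv, Retry}
Sat(ack ∧ ¬crit) = {Store}
Sat(¬error) = {Hold, Reset, Check, Wait, Recv, Retry}
Sat(¬error ∧ crit) = {Reset, Check, Wait}
E[(ack ∧ ¬crit) U (¬error ∧ crit)]: least fixpoint, start Z0 = Sat((¬error ∧ crit)) = {Reset, Check, Wait}, add states in Sat(ack ∧ ¬crit) with some successor in Z. Already a fixed point.
Sat(E[(ack ∧ ¬crit) U (¬error ∧ crit)]) = {Reset, Check, Wait}
E[(error ∧ ack) U E[(ack ∧ ¬crit) U (¬error ∧ crit)]]: least fixpoint, start Z0 = Sat(E[(ack ∧ ¬crit) U (¬error ∧ crit)]) = {Reset, Check, Wait}, add states in Sat(error ∧ ack) with some successor in Z. Z1 = {Reset, Check, Wait, Send}; fixed.
Sat(E[(error ∧ ack) U E[(ack ∧ ¬crit) U (¬error ∧ crit)]]) = {Reset, Check, Wait, Send}
Hold ∉ Sat(E[(error ∧ ack) U E[(ack ∧ ¬crit) U (¬error ∧ crit)]]) = {Reset, Check, Wait, Send}, so the formula does not hold at Hold.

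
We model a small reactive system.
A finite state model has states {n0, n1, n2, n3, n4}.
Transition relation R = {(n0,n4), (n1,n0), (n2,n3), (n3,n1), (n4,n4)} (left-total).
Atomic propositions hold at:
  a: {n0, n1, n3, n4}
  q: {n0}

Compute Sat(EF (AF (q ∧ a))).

{n0, n1, n2, n3}

Sat(q ∧ a) = {n0}
AF (q ∧ a): least fixpoint, start Z0 = {n0}, add states with every successor in Z. Z1 = {n0, n1}; Z2 = {n0, n1, n3}; Z3 = {n0, n1, n2, n3}; fixed.
Sat(AF (q ∧ a)) = {n0, n1, n2, n3}
EF (AF (q ∧ a)): least fixpoint, start Z0 = {n0, n1, n2, n3}, add states with some successor in Z. Already a fixed point.
Sat(EF (AF (q ∧ a))) = {n0, n1, n2, n3}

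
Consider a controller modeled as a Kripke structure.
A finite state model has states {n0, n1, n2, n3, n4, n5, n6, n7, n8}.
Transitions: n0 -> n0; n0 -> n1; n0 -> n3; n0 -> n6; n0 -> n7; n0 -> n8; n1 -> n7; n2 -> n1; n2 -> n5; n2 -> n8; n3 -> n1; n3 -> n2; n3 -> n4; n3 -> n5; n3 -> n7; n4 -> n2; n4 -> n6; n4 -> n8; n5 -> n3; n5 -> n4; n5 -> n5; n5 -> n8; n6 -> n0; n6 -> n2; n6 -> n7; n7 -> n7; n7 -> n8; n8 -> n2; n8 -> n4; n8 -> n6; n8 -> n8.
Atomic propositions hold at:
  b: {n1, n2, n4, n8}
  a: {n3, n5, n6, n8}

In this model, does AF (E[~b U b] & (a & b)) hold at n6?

No

Sat(~b) = {n0, n3, n5, n6, n7}
E[~b U b]: least fixpoint, start Z0 = Sat(b) = {n1, n2, n4, n8}, add states in Sat(~b) with some successor in Z. Z1 = {n0, n1, n2, n3, n4, n5, n6, n7, n8}; fixed.
Sat(E[~b U b]) = {n0, n1, n2, n3, n4, n5, n6, n7, n8}
Sat(a & b) = {n8}
Sat(E[~b U b] & (a & b)) = {n8}
AF (E[~b U b] & (a & b)): least fixpoint, start Z0 = {n8}, add states with every successor in Z. Already a fixed point.
Sat(AF (E[~b U b] & (a & b))) = {n8}
n6 ∉ Sat(AF (E[~b U b] & (a & b))) = {n8}, so the formula does not hold at n6.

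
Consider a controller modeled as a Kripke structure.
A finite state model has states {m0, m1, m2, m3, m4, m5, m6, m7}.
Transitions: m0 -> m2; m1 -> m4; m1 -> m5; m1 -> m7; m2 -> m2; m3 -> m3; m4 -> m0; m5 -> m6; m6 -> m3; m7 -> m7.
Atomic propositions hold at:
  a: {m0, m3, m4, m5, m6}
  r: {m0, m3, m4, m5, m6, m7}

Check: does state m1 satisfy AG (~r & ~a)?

No

Sat(~r) = {m1, m2}
Sat(~a) = {m1, m2, m7}
Sat(~r & ~a) = {m1, m2}
AG (~r & ~a): greatest fixpoint, start Z0 = {m1, m2}, keep only states in Sat with every successor in Z. Z1 = {m2}; fixed.
Sat(AG (~r & ~a)) = {m2}
m1 ∉ Sat(AG (~r & ~a)) = {m2}, so the formula does not hold at m1.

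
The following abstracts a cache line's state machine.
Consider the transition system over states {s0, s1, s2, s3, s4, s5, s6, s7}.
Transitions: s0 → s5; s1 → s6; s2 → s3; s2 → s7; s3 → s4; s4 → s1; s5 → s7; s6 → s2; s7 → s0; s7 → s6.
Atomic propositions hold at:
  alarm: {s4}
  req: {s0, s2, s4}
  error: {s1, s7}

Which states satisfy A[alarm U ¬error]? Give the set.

{s0, s2, s3, s4, s5, s6}

Sat(¬error) = {s0, s2, s3, s4, s5, s6}
A[alarm U ¬error]: least fixpoint, start Z0 = Sat(¬error) = {s0, s2, s3, s4, s5, s6}, add states in Sat(alarm) with every successor in Z. Already a fixed point.
Sat(A[alarm U ¬error]) = {s0, s2, s3, s4, s5, s6}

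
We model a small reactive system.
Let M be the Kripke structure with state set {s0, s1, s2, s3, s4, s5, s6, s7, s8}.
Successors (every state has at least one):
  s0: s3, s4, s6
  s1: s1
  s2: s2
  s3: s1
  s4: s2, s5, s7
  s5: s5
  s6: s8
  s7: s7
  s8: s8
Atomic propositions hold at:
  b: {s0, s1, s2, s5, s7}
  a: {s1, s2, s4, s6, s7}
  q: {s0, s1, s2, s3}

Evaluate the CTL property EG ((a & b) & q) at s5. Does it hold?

No

Sat(a & b) = {s1, s2, s7}
Sat((a & b) & q) = {s1, s2}
EG ((a & b) & q): greatest fixpoint, start Z0 = {s1, s2}, keep only states in Sat with some successor in Z. Already a fixed point.
Sat(EG ((a & b) & q)) = {s1, s2}
s5 ∉ Sat(EG ((a & b) & q)) = {s1, s2}, so the formula does not hold at s5.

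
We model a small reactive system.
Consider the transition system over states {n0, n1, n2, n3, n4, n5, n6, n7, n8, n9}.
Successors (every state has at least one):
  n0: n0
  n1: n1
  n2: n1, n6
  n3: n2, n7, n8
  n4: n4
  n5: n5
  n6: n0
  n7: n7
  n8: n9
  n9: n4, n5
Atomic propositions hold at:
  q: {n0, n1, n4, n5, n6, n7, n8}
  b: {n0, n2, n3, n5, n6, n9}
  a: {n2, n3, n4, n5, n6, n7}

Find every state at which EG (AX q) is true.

{n0, n1, n2, n4, n5, n6, n7, n9}

Sat(AX q) = {s : every successor in {n0, n1, n4, n5, n6, n7, n8}} = {n0, n1, n2, n4, n5, n6, n7, n9}
EG (AX q): greatest fixpoint, start Z0 = {n0, n1, n2, n4, n5, n6, n7, n9}, keep only states in Sat with some successor in Z. Already a fixed point.
Sat(EG (AX q)) = {n0, n1, n2, n4, n5, n6, n7, n9}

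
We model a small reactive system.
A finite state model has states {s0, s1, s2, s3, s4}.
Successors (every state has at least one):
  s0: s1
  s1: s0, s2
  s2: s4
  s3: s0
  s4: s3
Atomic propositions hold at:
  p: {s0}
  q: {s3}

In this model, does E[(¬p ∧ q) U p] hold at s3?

Sat(¬p) = {s1, s2, s3, s4}
Sat(¬p ∧ q) = {s3}
E[(¬p ∧ q) U p]: least fixpoint, start Z0 = Sat(p) = {s0}, add states in Sat(¬p ∧ q) with some successor in Z. Z1 = {s0, s3}; fixed.
Sat(E[(¬p ∧ q) U p]) = {s0, s3}
s3 ∈ Sat(E[(¬p ∧ q) U p]) = {s0, s3}, so the formula holds at s3.

Yes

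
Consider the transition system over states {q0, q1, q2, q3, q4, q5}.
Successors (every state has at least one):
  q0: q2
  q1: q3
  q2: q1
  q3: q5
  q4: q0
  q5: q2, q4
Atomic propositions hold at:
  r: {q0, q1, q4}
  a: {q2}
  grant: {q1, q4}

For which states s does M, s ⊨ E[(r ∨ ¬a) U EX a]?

{q0, q1, q3, q4, q5}

Sat(¬a) = {q0, q1, q3, q4, q5}
Sat(r ∨ ¬a) = {q0, q1, q3, q4, q5}
Sat(EX a) = {s : some successor in {q2}} = {q0, q5}
E[(r ∨ ¬a) U EX a]: least fixpoint, start Z0 = Sat(EX a) = {q0, q5}, add states in Sat(r ∨ ¬a) with some successor in Z. Z1 = {q0, q3, q4, q5}; Z2 = {q0, q1, q3, q4, q5}; fixed.
Sat(E[(r ∨ ¬a) U EX a]) = {q0, q1, q3, q4, q5}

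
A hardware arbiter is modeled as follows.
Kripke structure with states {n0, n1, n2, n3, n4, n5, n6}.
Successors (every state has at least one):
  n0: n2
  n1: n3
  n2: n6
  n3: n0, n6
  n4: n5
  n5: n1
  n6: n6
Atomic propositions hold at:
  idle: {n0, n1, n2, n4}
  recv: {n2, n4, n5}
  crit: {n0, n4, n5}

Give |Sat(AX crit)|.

1

Sat(AX crit) = {s : every successor in {n0, n4, n5}} = {n4}
|Sat(AX crit)| = |{n4}| = 1.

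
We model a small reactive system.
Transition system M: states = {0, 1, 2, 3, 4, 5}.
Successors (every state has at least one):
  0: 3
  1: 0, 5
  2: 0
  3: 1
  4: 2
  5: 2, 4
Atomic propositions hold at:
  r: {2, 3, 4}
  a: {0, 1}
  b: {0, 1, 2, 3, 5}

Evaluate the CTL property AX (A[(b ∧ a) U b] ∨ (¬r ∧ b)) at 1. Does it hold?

Yes

Sat(b ∧ a) = {0, 1}
A[(b ∧ a) U b]: least fixpoint, start Z0 = Sat(b) = {0, 1, 2, 3, 5}, add states in Sat(b ∧ a) with every successor in Z. Already a fixed point.
Sat(A[(b ∧ a) U b]) = {0, 1, 2, 3, 5}
Sat(¬r) = {0, 1, 5}
Sat(¬r ∧ b) = {0, 1, 5}
Sat(A[(b ∧ a) U b] ∨ (¬r ∧ b)) = {0, 1, 2, 3, 5}
Sat(AX (A[(b ∧ a) U b] ∨ (¬r ∧ b))) = {s : every successor in {0, 1, 2, 3, 5}} = {0, 1, 2, 3, 4}
1 ∈ Sat(AX (A[(b ∧ a) U b] ∨ (¬r ∧ b))) = {0, 1, 2, 3, 4}, so the formula holds at 1.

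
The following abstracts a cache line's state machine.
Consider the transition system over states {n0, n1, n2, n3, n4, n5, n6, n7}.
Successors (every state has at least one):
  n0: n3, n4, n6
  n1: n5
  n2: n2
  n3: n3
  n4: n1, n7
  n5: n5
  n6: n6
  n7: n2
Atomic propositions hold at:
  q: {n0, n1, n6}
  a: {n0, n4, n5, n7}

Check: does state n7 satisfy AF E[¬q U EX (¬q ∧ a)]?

No

Sat(¬q) = {n2, n3, n4, n5, n7}
Sat(¬q ∧ a) = {n4, n5, n7}
Sat(EX (¬q ∧ a)) = {s : some successor in {n4, n5, n7}} = {n0, n1, n4, n5}
E[¬q U EX (¬q ∧ a)]: least fixpoint, start Z0 = Sat(EX (¬q ∧ a)) = {n0, n1, n4, n5}, add states in Sat(¬q) with some successor in Z. Already a fixed point.
Sat(E[¬q U EX (¬q ∧ a)]) = {n0, n1, n4, n5}
AF E[¬q U EX (¬q ∧ a)]: least fixpoint, start Z0 = {n0, n1, n4, n5}, add states with every successor in Z. Already a fixed point.
Sat(AF E[¬q U EX (¬q ∧ a)]) = {n0, n1, n4, n5}
n7 ∉ Sat(AF E[¬q U EX (¬q ∧ a)]) = {n0, n1, n4, n5}, so the formula does not hold at n7.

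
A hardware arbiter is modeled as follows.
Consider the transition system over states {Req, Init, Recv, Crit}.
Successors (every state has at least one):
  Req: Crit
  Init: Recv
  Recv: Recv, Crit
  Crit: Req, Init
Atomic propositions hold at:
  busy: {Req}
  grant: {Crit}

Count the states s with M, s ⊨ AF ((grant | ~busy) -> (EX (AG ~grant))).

1

Sat(~busy) = {Init, Recv, Crit}
Sat(grant | ~busy) = {Init, Recv, Crit}
Sat(~grant) = {Req, Init, Recv}
AG ~grant: greatest fixpoint, start Z0 = {Req, Init, Recv}, keep only states in Sat with every successor in Z. Z1 = {Init}; Z2 = ∅; fixed.
Sat(AG ~grant) = ∅
Sat(EX (AG ~grant)) = {s : some successor in ∅} = ∅
Sat((grant | ~busy) -> (EX (AG ~grant))) = {Req}
AF ((grant | ~busy) -> (EX (AG ~grant))): least fixpoint, start Z0 = {Req}, add states with every successor in Z. Already a fixed point.
Sat(AF ((grant | ~busy) -> (EX (AG ~grant)))) = {Req}
|Sat(AF ((grant | ~busy) -> (EX (AG ~grant))))| = |{Req}| = 1.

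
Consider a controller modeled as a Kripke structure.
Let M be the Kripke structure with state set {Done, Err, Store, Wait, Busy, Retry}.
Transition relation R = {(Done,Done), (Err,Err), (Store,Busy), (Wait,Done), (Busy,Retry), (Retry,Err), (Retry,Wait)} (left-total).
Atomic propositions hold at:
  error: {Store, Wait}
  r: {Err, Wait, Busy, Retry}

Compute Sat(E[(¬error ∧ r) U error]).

Sat(¬error) = {Done, Err, Busy, Retry}
Sat(¬error ∧ r) = {Err, Busy, Retry}
E[(¬error ∧ r) U error]: least fixpoint, start Z0 = Sat(error) = {Store, Wait}, add states in Sat(¬error ∧ r) with some successor in Z. Z1 = {Store, Wait, Retry}; Z2 = {Store, Wait, Busy, Retry}; fixed.
Sat(E[(¬error ∧ r) U error]) = {Store, Wait, Busy, Retry}

{Store, Wait, Busy, Retry}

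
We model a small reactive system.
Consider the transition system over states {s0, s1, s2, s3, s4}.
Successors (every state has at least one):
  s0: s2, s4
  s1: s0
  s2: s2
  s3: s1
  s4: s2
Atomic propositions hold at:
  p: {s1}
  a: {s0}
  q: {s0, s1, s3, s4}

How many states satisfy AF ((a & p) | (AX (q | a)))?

2

Sat(a & p) = ∅
Sat(q | a) = {s0, s1, s3, s4}
Sat(AX (q | a)) = {s : every successor in {s0, s1, s3, s4}} = {s1, s3}
Sat((a & p) | (AX (q | a))) = {s1, s3}
AF ((a & p) | (AX (q | a))): least fixpoint, start Z0 = {s1, s3}, add states with every successor in Z. Already a fixed point.
Sat(AF ((a & p) | (AX (q | a)))) = {s1, s3}
|Sat(AF ((a & p) | (AX (q | a))))| = |{s1, s3}| = 2.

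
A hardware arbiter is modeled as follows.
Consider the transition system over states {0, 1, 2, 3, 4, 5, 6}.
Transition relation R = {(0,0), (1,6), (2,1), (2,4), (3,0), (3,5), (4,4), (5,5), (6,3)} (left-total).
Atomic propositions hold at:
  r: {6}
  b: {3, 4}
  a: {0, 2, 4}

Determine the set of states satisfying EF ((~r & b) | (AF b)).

{1, 2, 3, 4, 6}

Sat(~r) = {0, 1, 2, 3, 4, 5}
Sat(~r & b) = {3, 4}
AF b: least fixpoint, start Z0 = {3, 4}, add states with every successor in Z. Z1 = {3, 4, 6}; Z2 = {1, 3, 4, 6}; Z3 = {1, 2, 3, 4, 6}; fixed.
Sat(AF b) = {1, 2, 3, 4, 6}
Sat((~r & b) | (AF b)) = {1, 2, 3, 4, 6}
EF ((~r & b) | (AF b)): least fixpoint, start Z0 = {1, 2, 3, 4, 6}, add states with some successor in Z. Already a fixed point.
Sat(EF ((~r & b) | (AF b))) = {1, 2, 3, 4, 6}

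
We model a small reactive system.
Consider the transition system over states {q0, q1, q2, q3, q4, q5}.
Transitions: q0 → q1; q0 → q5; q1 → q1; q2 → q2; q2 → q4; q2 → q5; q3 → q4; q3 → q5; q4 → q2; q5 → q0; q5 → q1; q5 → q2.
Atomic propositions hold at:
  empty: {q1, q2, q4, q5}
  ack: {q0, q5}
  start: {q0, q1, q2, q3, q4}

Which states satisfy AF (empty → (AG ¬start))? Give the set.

{q0, q3}

Sat(¬start) = {q5}
AG ¬start: greatest fixpoint, start Z0 = {q5}, keep only states in Sat with every successor in Z. Z1 = ∅; fixed.
Sat(AG ¬start) = ∅
Sat(empty → (AG ¬start)) = {q0, q3}
AF (empty → (AG ¬start)): least fixpoint, start Z0 = {q0, q3}, add states with every successor in Z. Already a fixed point.
Sat(AF (empty → (AG ¬start))) = {q0, q3}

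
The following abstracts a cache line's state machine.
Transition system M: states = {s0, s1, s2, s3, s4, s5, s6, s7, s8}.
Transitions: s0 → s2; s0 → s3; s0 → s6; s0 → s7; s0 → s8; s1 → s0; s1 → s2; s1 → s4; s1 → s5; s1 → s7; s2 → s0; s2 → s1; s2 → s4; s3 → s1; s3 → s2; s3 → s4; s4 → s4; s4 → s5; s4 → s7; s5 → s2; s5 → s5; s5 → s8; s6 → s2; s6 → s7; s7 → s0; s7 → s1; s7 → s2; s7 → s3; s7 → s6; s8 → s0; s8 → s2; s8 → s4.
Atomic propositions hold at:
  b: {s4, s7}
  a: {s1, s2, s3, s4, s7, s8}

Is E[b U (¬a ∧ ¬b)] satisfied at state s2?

No

Sat(¬a) = {s0, s5, s6}
Sat(¬b) = {s0, s1, s2, s3, s5, s6, s8}
Sat(¬a ∧ ¬b) = {s0, s5, s6}
E[b U (¬a ∧ ¬b)]: least fixpoint, start Z0 = Sat((¬a ∧ ¬b)) = {s0, s5, s6}, add states in Sat(b) with some successor in Z. Z1 = {s0, s4, s5, s6, s7}; fixed.
Sat(E[b U (¬a ∧ ¬b)]) = {s0, s4, s5, s6, s7}
s2 ∉ Sat(E[b U (¬a ∧ ¬b)]) = {s0, s4, s5, s6, s7}, so the formula does not hold at s2.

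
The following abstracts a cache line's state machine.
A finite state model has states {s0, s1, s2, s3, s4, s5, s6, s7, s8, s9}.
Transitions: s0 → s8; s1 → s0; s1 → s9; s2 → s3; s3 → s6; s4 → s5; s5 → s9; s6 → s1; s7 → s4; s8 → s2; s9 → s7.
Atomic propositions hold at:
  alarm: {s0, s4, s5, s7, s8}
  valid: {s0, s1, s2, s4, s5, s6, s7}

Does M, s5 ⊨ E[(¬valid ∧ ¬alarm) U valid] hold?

Sat(¬valid) = {s3, s8, s9}
Sat(¬alarm) = {s1, s2, s3, s6, s9}
Sat(¬valid ∧ ¬alarm) = {s3, s9}
E[(¬valid ∧ ¬alarm) U valid]: least fixpoint, start Z0 = Sat(valid) = {s0, s1, s2, s4, s5, s6, s7}, add states in Sat(¬valid ∧ ¬alarm) with some successor in Z. Z1 = {s0, s1, s2, s3, s4, s5, s6, s7, s9}; fixed.
Sat(E[(¬valid ∧ ¬alarm) U valid]) = {s0, s1, s2, s3, s4, s5, s6, s7, s9}
s5 ∈ Sat(E[(¬valid ∧ ¬alarm) U valid]) = {s0, s1, s2, s3, s4, s5, s6, s7, s9}, so the formula holds at s5.

Yes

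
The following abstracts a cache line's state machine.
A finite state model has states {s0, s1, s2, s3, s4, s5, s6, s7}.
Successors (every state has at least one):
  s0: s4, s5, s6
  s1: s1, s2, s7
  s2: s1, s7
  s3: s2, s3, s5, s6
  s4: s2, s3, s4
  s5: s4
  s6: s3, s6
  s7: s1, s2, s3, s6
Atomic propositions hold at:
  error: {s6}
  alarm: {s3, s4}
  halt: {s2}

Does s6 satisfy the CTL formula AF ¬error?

No

Sat(¬error) = {s0, s1, s2, s3, s4, s5, s7}
AF ¬error: least fixpoint, start Z0 = {s0, s1, s2, s3, s4, s5, s7}, add states with every successor in Z. Already a fixed point.
Sat(AF ¬error) = {s0, s1, s2, s3, s4, s5, s7}
s6 ∉ Sat(AF ¬error) = {s0, s1, s2, s3, s4, s5, s7}, so the formula does not hold at s6.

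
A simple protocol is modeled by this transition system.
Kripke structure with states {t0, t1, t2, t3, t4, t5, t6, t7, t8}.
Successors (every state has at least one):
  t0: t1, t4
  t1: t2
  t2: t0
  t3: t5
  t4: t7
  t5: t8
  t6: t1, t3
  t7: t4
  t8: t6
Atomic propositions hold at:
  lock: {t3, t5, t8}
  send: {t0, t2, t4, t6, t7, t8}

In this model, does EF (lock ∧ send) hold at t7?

No

Sat(lock ∧ send) = {t8}
EF (lock ∧ send): least fixpoint, start Z0 = {t8}, add states with some successor in Z. Z1 = {t5, t8}; Z2 = {t3, t5, t8}; Z3 = {t3, t5, t6, t8}; fixed.
Sat(EF (lock ∧ send)) = {t3, t5, t6, t8}
t7 ∉ Sat(EF (lock ∧ send)) = {t3, t5, t6, t8}, so the formula does not hold at t7.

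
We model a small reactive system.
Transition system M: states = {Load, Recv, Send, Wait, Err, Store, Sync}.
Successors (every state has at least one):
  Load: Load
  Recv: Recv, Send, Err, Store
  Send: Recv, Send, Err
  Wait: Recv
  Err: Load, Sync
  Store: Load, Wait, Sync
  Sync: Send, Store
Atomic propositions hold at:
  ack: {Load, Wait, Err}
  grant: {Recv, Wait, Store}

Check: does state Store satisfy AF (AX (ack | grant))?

No

Sat(ack | grant) = {Load, Recv, Wait, Err, Store}
Sat(AX (ack | grant)) = {s : every successor in {Load, Recv, Wait, Err, Store}} = {Load, Wait}
AF (AX (ack | grant)): least fixpoint, start Z0 = {Load, Wait}, add states with every successor in Z. Already a fixed point.
Sat(AF (AX (ack | grant))) = {Load, Wait}
Store ∉ Sat(AF (AX (ack | grant))) = {Load, Wait}, so the formula does not hold at Store.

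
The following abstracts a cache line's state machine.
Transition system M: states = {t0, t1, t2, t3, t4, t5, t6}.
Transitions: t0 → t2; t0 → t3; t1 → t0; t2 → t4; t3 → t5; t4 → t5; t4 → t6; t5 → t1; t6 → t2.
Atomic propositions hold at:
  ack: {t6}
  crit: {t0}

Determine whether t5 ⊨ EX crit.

No

Sat(EX crit) = {s : some successor in {t0}} = {t1}
t5 ∉ Sat(EX crit) = {t1}, so the formula does not hold at t5.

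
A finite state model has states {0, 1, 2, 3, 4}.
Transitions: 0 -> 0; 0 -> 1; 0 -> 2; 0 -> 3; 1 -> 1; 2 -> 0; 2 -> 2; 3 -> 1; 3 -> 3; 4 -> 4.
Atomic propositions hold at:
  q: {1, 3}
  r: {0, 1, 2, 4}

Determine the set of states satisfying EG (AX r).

Sat(AX r) = {s : every successor in {0, 1, 2, 4}} = {1, 2, 4}
EG (AX r): greatest fixpoint, start Z0 = {1, 2, 4}, keep only states in Sat with some successor in Z. Already a fixed point.
Sat(EG (AX r)) = {1, 2, 4}

{1, 2, 4}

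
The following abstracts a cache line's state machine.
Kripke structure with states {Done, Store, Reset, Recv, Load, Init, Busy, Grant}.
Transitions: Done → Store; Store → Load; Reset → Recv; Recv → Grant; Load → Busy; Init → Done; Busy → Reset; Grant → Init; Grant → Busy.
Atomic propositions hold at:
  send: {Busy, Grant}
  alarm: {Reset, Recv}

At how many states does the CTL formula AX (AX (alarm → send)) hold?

Sat(alarm → send) = {Done, Store, Load, Init, Busy, Grant}
Sat(AX (alarm → send)) = {s : every successor in {Done, Store, Load, Init, Busy, Grant}} = {Done, Store, Recv, Load, Init, Grant}
Sat(AX (AX (alarm → send))) = {s : every successor in {Done, Store, Recv, Load, Init, Grant}} = {Done, Store, Reset, Recv, Init}
|Sat(AX (AX (alarm → send)))| = |{Done, Store, Reset, Recv, Init}| = 5.

5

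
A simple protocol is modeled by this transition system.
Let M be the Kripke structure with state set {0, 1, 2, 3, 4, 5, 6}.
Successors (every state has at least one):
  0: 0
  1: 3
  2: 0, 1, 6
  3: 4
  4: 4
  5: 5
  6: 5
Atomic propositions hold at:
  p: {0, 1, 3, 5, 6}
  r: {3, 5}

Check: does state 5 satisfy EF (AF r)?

AF r: least fixpoint, start Z0 = {3, 5}, add states with every successor in Z. Z1 = {1, 3, 5, 6}; fixed.
Sat(AF r) = {1, 3, 5, 6}
EF (AF r): least fixpoint, start Z0 = {1, 3, 5, 6}, add states with some successor in Z. Z1 = {1, 2, 3, 5, 6}; fixed.
Sat(EF (AF r)) = {1, 2, 3, 5, 6}
5 ∈ Sat(EF (AF r)) = {1, 2, 3, 5, 6}, so the formula holds at 5.

Yes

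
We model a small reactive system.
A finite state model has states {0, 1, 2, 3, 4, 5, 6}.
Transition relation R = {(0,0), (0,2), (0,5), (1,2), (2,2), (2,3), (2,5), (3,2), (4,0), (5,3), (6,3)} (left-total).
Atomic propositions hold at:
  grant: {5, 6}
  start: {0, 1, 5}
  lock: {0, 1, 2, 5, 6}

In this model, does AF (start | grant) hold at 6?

Yes

Sat(start | grant) = {0, 1, 5, 6}
AF (start | grant): least fixpoint, start Z0 = {0, 1, 5, 6}, add states with every successor in Z. Z1 = {0, 1, 4, 5, 6}; fixed.
Sat(AF (start | grant)) = {0, 1, 4, 5, 6}
6 ∈ Sat(AF (start | grant)) = {0, 1, 4, 5, 6}, so the formula holds at 6.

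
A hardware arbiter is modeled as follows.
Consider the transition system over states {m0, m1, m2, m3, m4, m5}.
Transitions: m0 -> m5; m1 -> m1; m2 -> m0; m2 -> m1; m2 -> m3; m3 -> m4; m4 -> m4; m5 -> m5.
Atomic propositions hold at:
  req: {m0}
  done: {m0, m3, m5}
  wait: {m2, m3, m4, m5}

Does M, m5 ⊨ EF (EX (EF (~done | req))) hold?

No

Sat(~done) = {m1, m2, m4}
Sat(~done | req) = {m0, m1, m2, m4}
EF (~done | req): least fixpoint, start Z0 = {m0, m1, m2, m4}, add states with some successor in Z. Z1 = {m0, m1, m2, m3, m4}; fixed.
Sat(EF (~done | req)) = {m0, m1, m2, m3, m4}
Sat(EX (EF (~done | req))) = {s : some successor in {m0, m1, m2, m3, m4}} = {m1, m2, m3, m4}
EF (EX (EF (~done | req))): least fixpoint, start Z0 = {m1, m2, m3, m4}, add states with some successor in Z. Already a fixed point.
Sat(EF (EX (EF (~done | req)))) = {m1, m2, m3, m4}
m5 ∉ Sat(EF (EX (EF (~done | req)))) = {m1, m2, m3, m4}, so the formula does not hold at m5.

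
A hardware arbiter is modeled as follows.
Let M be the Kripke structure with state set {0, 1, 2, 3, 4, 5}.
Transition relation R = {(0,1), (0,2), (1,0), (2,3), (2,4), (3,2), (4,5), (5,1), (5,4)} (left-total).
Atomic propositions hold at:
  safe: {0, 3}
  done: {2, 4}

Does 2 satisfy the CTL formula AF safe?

No

AF safe: least fixpoint, start Z0 = {0, 3}, add states with every successor in Z. Z1 = {0, 1, 3}; fixed.
Sat(AF safe) = {0, 1, 3}
2 ∉ Sat(AF safe) = {0, 1, 3}, so the formula does not hold at 2.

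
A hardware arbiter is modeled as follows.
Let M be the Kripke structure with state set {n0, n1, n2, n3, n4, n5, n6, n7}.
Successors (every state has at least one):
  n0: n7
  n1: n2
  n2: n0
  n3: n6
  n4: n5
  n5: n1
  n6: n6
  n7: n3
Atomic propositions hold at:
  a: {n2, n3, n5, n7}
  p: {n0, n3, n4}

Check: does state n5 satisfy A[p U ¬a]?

No

Sat(¬a) = {n0, n1, n4, n6}
A[p U ¬a]: least fixpoint, start Z0 = Sat(¬a) = {n0, n1, n4, n6}, add states in Sat(p) with every successor in Z. Z1 = {n0, n1, n3, n4, n6}; fixed.
Sat(A[p U ¬a]) = {n0, n1, n3, n4, n6}
n5 ∉ Sat(A[p U ¬a]) = {n0, n1, n3, n4, n6}, so the formula does not hold at n5.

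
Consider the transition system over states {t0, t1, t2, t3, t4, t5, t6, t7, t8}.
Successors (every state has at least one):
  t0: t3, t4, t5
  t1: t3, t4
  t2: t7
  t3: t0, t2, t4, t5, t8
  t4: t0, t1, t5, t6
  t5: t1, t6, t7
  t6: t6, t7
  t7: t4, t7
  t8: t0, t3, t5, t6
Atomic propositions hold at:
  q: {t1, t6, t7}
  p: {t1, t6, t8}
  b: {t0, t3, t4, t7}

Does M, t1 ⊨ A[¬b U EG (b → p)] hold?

Sat(¬b) = {t1, t2, t5, t6, t8}
Sat(b → p) = {t1, t2, t5, t6, t8}
EG (b → p): greatest fixpoint, start Z0 = {t1, t2, t5, t6, t8}, keep only states in Sat with some successor in Z. Z1 = {t5, t6, t8}; fixed.
Sat(EG (b → p)) = {t5, t6, t8}
A[¬b U EG (b → p)]: least fixpoint, start Z0 = Sat(EG (b → p)) = {t5, t6, t8}, add states in Sat(¬b) with every successor in Z. Already a fixed point.
Sat(A[¬b U EG (b → p)]) = {t5, t6, t8}
t1 ∉ Sat(A[¬b U EG (b → p)]) = {t5, t6, t8}, so the formula does not hold at t1.

No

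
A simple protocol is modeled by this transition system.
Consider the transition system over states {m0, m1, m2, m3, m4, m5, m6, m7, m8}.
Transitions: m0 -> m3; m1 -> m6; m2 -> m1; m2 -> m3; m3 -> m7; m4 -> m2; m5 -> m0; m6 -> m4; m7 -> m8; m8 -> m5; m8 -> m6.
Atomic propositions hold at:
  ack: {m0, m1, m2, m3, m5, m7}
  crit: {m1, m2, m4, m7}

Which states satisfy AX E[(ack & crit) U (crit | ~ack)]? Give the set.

Sat(ack & crit) = {m1, m2, m7}
Sat(~ack) = {m4, m6, m8}
Sat(crit | ~ack) = {m1, m2, m4, m6, m7, m8}
E[(ack & crit) U (crit | ~ack)]: least fixpoint, start Z0 = Sat((crit | ~ack)) = {m1, m2, m4, m6, m7, m8}, add states in Sat(ack & crit) with some successor in Z. Already a fixed point.
Sat(E[(ack & crit) U (crit | ~ack)]) = {m1, m2, m4, m6, m7, m8}
Sat(AX E[(ack & crit) U (crit | ~ack)]) = {s : every successor in {m1, m2, m4, m6, m7, m8}} = {m1, m3, m4, m6, m7}

{m1, m3, m4, m6, m7}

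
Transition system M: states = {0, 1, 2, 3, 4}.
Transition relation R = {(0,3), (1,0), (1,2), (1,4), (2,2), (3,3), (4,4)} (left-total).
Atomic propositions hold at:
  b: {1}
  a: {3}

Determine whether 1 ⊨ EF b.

EF b: least fixpoint, start Z0 = {1}, add states with some successor in Z. Already a fixed point.
Sat(EF b) = {1}
1 ∈ Sat(EF b) = {1}, so the formula holds at 1.

Yes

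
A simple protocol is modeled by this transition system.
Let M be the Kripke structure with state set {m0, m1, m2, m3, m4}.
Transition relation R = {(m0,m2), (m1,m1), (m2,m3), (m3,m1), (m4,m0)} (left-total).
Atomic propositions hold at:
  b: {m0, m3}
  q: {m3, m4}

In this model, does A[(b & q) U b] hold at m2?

No

Sat(b & q) = {m3}
A[(b & q) U b]: least fixpoint, start Z0 = Sat(b) = {m0, m3}, add states in Sat(b & q) with every successor in Z. Already a fixed point.
Sat(A[(b & q) U b]) = {m0, m3}
m2 ∉ Sat(A[(b & q) U b]) = {m0, m3}, so the formula does not hold at m2.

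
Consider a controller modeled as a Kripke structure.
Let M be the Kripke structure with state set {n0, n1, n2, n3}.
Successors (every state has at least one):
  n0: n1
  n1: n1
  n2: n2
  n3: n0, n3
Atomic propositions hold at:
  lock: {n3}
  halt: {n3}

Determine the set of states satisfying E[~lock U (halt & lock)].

{n3}

Sat(~lock) = {n0, n1, n2}
Sat(halt & lock) = {n3}
E[~lock U (halt & lock)]: least fixpoint, start Z0 = Sat((halt & lock)) = {n3}, add states in Sat(~lock) with some successor in Z. Already a fixed point.
Sat(E[~lock U (halt & lock)]) = {n3}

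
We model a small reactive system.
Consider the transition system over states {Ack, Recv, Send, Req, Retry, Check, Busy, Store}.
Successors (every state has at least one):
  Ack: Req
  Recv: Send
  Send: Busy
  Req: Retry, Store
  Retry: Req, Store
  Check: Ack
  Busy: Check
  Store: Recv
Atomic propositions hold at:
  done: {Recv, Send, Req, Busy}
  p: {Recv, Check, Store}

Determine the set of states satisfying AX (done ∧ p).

Sat(done ∧ p) = {Recv}
Sat(AX (done ∧ p)) = {s : every successor in {Recv}} = {Store}

{Store}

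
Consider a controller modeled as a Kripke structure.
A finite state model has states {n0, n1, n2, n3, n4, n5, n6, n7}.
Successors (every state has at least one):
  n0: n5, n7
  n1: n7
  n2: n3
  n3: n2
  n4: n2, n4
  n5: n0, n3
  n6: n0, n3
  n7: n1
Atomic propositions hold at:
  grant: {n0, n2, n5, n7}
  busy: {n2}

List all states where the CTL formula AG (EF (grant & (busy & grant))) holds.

{n2, n3, n4}

Sat(busy & grant) = {n2}
Sat(grant & (busy & grant)) = {n2}
EF (grant & (busy & grant)): least fixpoint, start Z0 = {n2}, add states with some successor in Z. Z1 = {n2, n3, n4}; Z2 = {n2, n3, n4, n5, n6}; Z3 = {n0, n2, n3, n4, n5, n6}; fixed.
Sat(EF (grant & (busy & grant))) = {n0, n2, n3, n4, n5, n6}
AG (EF (grant & (busy & grant))): greatest fixpoint, start Z0 = {n0, n2, n3, n4, n5, n6}, keep only states in Sat with every successor in Z. Z1 = {n2, n3, n4, n5, n6}; Z2 = {n2, n3, n4}; fixed.
Sat(AG (EF (grant & (busy & grant)))) = {n2, n3, n4}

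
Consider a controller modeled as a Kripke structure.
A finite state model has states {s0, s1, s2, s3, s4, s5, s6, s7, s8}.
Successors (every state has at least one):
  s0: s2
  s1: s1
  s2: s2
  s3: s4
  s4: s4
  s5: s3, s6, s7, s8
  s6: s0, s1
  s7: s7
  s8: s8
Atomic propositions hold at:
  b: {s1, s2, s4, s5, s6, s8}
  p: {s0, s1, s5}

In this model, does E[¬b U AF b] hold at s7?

Sat(¬b) = {s0, s3, s7}
AF b: least fixpoint, start Z0 = {s1, s2, s4, s5, s6, s8}, add states with every successor in Z. Z1 = {s0, s1, s2, s3, s4, s5, s6, s8}; fixed.
Sat(AF b) = {s0, s1, s2, s3, s4, s5, s6, s8}
E[¬b U AF b]: least fixpoint, start Z0 = Sat(AF b) = {s0, s1, s2, s3, s4, s5, s6, s8}, add states in Sat(¬b) with some successor in Z. Already a fixed point.
Sat(E[¬b U AF b]) = {s0, s1, s2, s3, s4, s5, s6, s8}
s7 ∉ Sat(E[¬b U AF b]) = {s0, s1, s2, s3, s4, s5, s6, s8}, so the formula does not hold at s7.

No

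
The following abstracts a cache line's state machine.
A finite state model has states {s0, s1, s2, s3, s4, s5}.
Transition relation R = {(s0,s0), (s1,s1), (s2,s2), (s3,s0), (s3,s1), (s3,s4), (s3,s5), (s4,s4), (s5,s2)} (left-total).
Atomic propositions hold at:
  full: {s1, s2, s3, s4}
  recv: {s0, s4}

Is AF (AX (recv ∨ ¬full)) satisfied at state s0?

Sat(¬full) = {s0, s5}
Sat(recv ∨ ¬full) = {s0, s4, s5}
Sat(AX (recv ∨ ¬full)) = {s : every successor in {s0, s4, s5}} = {s0, s4}
AF (AX (recv ∨ ¬full)): least fixpoint, start Z0 = {s0, s4}, add states with every successor in Z. Already a fixed point.
Sat(AF (AX (recv ∨ ¬full))) = {s0, s4}
s0 ∈ Sat(AF (AX (recv ∨ ¬full))) = {s0, s4}, so the formula holds at s0.

Yes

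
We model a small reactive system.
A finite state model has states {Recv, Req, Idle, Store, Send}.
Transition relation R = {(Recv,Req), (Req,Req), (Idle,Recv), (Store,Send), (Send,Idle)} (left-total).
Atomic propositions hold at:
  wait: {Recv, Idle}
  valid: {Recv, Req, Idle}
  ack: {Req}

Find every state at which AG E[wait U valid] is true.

E[wait U valid]: least fixpoint, start Z0 = Sat(valid) = {Recv, Req, Idle}, add states in Sat(wait) with some successor in Z. Already a fixed point.
Sat(E[wait U valid]) = {Recv, Req, Idle}
AG E[wait U valid]: greatest fixpoint, start Z0 = {Recv, Req, Idle}, keep only states in Sat with every successor in Z. Already a fixed point.
Sat(AG E[wait U valid]) = {Recv, Req, Idle}

{Recv, Req, Idle}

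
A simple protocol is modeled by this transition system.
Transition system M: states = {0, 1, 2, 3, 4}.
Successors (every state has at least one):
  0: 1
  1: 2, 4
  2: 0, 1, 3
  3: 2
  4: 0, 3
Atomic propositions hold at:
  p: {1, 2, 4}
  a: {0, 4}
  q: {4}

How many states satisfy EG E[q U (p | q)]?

2

Sat(p | q) = {1, 2, 4}
E[q U (p | q)]: least fixpoint, start Z0 = Sat((p | q)) = {1, 2, 4}, add states in Sat(q) with some successor in Z. Already a fixed point.
Sat(E[q U (p | q)]) = {1, 2, 4}
EG E[q U (p | q)]: greatest fixpoint, start Z0 = {1, 2, 4}, keep only states in Sat with some successor in Z. Z1 = {1, 2}; fixed.
Sat(EG E[q U (p | q)]) = {1, 2}
|Sat(EG E[q U (p | q)])| = |{1, 2}| = 2.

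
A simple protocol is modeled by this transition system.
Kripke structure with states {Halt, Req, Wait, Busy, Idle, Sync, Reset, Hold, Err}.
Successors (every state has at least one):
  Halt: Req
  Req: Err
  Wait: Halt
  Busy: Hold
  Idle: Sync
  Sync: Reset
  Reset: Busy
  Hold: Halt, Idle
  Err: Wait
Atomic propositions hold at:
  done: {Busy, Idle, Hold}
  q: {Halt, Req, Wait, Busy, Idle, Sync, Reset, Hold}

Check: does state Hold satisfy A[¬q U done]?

Sat(¬q) = {Err}
A[¬q U done]: least fixpoint, start Z0 = Sat(done) = {Busy, Idle, Hold}, add states in Sat(¬q) with every successor in Z. Already a fixed point.
Sat(A[¬q U done]) = {Busy, Idle, Hold}
Hold ∈ Sat(A[¬q U done]) = {Busy, Idle, Hold}, so the formula holds at Hold.

Yes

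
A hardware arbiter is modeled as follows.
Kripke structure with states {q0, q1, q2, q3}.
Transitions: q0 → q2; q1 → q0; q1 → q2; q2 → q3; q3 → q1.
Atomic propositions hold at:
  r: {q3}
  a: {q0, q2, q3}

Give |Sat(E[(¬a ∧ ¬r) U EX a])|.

3

Sat(¬a) = {q1}
Sat(¬r) = {q0, q1, q2}
Sat(¬a ∧ ¬r) = {q1}
Sat(EX a) = {s : some successor in {q0, q2, q3}} = {q0, q1, q2}
E[(¬a ∧ ¬r) U EX a]: least fixpoint, start Z0 = Sat(EX a) = {q0, q1, q2}, add states in Sat(¬a ∧ ¬r) with some successor in Z. Already a fixed point.
Sat(E[(¬a ∧ ¬r) U EX a]) = {q0, q1, q2}
|Sat(E[(¬a ∧ ¬r) U EX a])| = |{q0, q1, q2}| = 3.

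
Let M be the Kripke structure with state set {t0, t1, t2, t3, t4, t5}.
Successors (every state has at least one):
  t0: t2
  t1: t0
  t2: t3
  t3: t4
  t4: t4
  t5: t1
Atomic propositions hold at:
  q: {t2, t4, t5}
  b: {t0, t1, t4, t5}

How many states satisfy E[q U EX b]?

5

Sat(EX b) = {s : some successor in {t0, t1, t4, t5}} = {t1, t3, t4, t5}
E[q U EX b]: least fixpoint, start Z0 = Sat(EX b) = {t1, t3, t4, t5}, add states in Sat(q) with some successor in Z. Z1 = {t1, t2, t3, t4, t5}; fixed.
Sat(E[q U EX b]) = {t1, t2, t3, t4, t5}
|Sat(E[q U EX b])| = |{t1, t2, t3, t4, t5}| = 5.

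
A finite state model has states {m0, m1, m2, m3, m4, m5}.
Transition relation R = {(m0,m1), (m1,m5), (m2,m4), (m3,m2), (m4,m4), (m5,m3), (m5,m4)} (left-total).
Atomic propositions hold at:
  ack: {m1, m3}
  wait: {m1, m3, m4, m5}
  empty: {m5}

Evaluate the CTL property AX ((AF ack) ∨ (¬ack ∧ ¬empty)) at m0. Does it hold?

Yes

AF ack: least fixpoint, start Z0 = {m1, m3}, add states with every successor in Z. Z1 = {m0, m1, m3}; fixed.
Sat(AF ack) = {m0, m1, m3}
Sat(¬ack) = {m0, m2, m4, m5}
Sat(¬empty) = {m0, m1, m2, m3, m4}
Sat(¬ack ∧ ¬empty) = {m0, m2, m4}
Sat((AF ack) ∨ (¬ack ∧ ¬empty)) = {m0, m1, m2, m3, m4}
Sat(AX ((AF ack) ∨ (¬ack ∧ ¬empty))) = {s : every successor in {m0, m1, m2, m3, m4}} = {m0, m2, m3, m4, m5}
m0 ∈ Sat(AX ((AF ack) ∨ (¬ack ∧ ¬empty))) = {m0, m2, m3, m4, m5}, so the formula holds at m0.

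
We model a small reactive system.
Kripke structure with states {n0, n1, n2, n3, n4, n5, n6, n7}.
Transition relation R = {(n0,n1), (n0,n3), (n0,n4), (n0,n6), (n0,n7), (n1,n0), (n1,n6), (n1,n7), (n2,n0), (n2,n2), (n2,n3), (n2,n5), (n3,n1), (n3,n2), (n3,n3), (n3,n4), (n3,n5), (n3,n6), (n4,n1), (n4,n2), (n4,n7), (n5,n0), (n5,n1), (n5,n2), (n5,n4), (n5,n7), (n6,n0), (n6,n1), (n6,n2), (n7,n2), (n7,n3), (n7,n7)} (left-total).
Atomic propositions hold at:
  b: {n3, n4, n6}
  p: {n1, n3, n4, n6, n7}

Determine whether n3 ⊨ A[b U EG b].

Yes

EG b: greatest fixpoint, start Z0 = {n3, n4, n6}, keep only states in Sat with some successor in Z. Z1 = {n3}; fixed.
Sat(EG b) = {n3}
A[b U EG b]: least fixpoint, start Z0 = Sat(EG b) = {n3}, add states in Sat(b) with every successor in Z. Already a fixed point.
Sat(A[b U EG b]) = {n3}
n3 ∈ Sat(A[b U EG b]) = {n3}, so the formula holds at n3.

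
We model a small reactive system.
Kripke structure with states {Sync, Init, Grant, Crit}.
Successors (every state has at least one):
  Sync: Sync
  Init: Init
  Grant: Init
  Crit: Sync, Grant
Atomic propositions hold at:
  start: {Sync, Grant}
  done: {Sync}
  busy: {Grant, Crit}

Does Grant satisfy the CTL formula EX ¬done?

Yes

Sat(¬done) = {Init, Grant, Crit}
Sat(EX ¬done) = {s : some successor in {Init, Grant, Crit}} = {Init, Grant, Crit}
Grant ∈ Sat(EX ¬done) = {Init, Grant, Crit}, so the formula holds at Grant.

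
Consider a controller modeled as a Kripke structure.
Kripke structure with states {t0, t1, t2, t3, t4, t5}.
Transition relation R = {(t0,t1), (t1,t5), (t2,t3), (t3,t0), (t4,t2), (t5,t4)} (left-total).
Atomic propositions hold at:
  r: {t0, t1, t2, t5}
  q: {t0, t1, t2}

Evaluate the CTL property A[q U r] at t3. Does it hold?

A[q U r]: least fixpoint, start Z0 = Sat(r) = {t0, t1, t2, t5}, add states in Sat(q) with every successor in Z. Already a fixed point.
Sat(A[q U r]) = {t0, t1, t2, t5}
t3 ∉ Sat(A[q U r]) = {t0, t1, t2, t5}, so the formula does not hold at t3.

No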